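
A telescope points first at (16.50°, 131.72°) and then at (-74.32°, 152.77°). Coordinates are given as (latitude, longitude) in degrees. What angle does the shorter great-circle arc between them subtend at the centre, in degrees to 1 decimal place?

With latitudes φ₁ = 16.500°, φ₂ = -74.320° and longitude difference Δλ = 21.050°:
cos c = sin φ₁ sin φ₂ + cos φ₁ cos φ₂ cos Δλ = (0.2840)(-0.9628) + (0.9588)(0.2703)(0.9333) = -0.03160,
so c = arccos(-0.03160) = 1.60241 rad.
So the angular separation is 91.8°.

91.8°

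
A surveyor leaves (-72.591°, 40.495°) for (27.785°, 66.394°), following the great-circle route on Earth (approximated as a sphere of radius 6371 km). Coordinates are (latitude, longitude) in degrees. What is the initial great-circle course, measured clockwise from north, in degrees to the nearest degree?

With φ₁ = -1.2670, φ₂ = 0.4849, Δλ = 0.4520 rad, the forward-azimuth formula gives
θ = atan2( sin Δλ cos φ₂ , cos φ₁ sin φ₂ − sin φ₁ cos φ₂ cos Δλ ) = atan2(0.3864, 0.8989) = 23.26°.
So the initial bearing is 23°.

23°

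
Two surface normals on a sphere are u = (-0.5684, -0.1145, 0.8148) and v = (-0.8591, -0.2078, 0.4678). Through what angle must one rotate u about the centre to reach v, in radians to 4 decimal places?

0.4664 rad

u·v = 0.8933; |u| = 1.0000, |v| = 1.0000.
cos θ = (u·v)/(|u||v|) = 0.8932, so θ = 0.4664 rad.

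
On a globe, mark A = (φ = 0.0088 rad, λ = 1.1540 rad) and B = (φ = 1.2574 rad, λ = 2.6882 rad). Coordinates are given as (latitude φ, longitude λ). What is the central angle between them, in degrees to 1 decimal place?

With latitudes φ₁ = 0.504°, φ₂ = 72.044° and longitude difference Δλ = 87.903°:
Haversine: a = sin²(Δφ/2) + cos φ₁ cos φ₂ sin²(Δλ/2) = 0.3417 + (1.0000)(0.3083)(0.4817) = 0.49017.
Central angle c = 2·arcsin(√a) = 1.55114 rad.
So the angular separation is 88.9°.

88.9°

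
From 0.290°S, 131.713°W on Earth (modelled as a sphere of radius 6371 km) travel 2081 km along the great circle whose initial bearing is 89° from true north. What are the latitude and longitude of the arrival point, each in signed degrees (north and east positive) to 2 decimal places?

Angular distance δ = d/R = 2081/6371 = 0.32664 rad; initial bearing θ = 1.5533 rad.
sin φ₂ = sin φ₁ cos δ + cos φ₁ sin δ cos θ = (-0.0051)(0.9471) + (1.0000)(0.3209)(0.0175) = 0.0008, so φ₂ = 0.05°.
Δλ = atan2(sin θ sin δ cos φ₁, cos δ − sin φ₁ sin φ₂) = atan2(0.3208, 0.9471) = 18.712°.
λ₂ = -131.713° + 18.712° = -113.00°.

0.05°, -113.00°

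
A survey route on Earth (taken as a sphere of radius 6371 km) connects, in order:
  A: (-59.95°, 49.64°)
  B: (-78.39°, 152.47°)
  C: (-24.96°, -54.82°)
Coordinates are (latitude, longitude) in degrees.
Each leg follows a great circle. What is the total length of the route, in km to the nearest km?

12211 km

Leg A→B: central angle 0.5997 rad, distance 3820.7 km.
Leg B→C: central angle 1.3169 rad, distance 8389.8 km.
Total: 3820.7 + 8389.8 ≈ 12211 km.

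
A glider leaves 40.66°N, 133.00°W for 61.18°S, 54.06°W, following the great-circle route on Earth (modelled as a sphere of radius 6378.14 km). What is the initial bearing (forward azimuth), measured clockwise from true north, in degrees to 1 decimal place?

146.9°

With φ₁ = 0.7097, φ₂ = -1.0678, Δλ = 1.3778 rad, the forward-azimuth formula gives
θ = atan2( sin Δλ cos φ₂ , cos φ₁ sin φ₂ − sin φ₁ cos φ₂ cos Δλ ) = atan2(0.4731, -0.7249) = 146.87°.
So the initial bearing is 146.9°.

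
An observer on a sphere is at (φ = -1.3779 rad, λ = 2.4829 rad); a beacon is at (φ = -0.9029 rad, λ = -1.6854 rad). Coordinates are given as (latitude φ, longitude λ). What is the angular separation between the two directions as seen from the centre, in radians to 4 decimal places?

0.7826 rad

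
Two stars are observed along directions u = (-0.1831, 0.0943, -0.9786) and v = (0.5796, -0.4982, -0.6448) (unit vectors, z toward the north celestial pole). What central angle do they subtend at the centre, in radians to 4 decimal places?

u·v = 0.4779; |u| = 1.0000, |v| = 1.0000.
cos θ = (u·v)/(|u||v|) = 0.4779, so θ = 1.0725 rad.

1.0725 rad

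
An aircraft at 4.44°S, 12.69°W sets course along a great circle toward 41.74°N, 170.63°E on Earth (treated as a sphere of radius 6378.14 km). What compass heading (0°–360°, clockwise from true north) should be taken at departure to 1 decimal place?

355.9°

With φ₁ = -0.0775, φ₂ = 0.7285, Δλ = -3.0836 rad, the forward-azimuth formula gives
θ = atan2( sin Δλ cos φ₂ , cos φ₁ sin φ₂ − sin φ₁ cos φ₂ cos Δλ ) = atan2(-0.0432, 0.6061) = -4.08°.
Adding 360° brings this into [0°, 360°): 355.9°.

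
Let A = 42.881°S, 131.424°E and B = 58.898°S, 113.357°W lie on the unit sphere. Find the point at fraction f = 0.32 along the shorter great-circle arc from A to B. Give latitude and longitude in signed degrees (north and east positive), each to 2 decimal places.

-59.24°, 152.41°

The central angle between A and B is δ = 1.1358 rad.
With f = 0.32, the slerp weights are sin((1−f)δ)/sin δ = 0.7695 and sin(fδ)/sin δ = 0.3920.
Weighted sum of the unit vectors: (0.7695)·(-0.4848,0.5495,-0.6805) + (0.3920)·(-0.2048,-0.4742,-0.8562) = (-0.4533, 0.2369, -0.8593).
Converting back: φ = atan2(z, √(x²+y²)) = -59.24°, λ = atan2(y, x) = 152.41°.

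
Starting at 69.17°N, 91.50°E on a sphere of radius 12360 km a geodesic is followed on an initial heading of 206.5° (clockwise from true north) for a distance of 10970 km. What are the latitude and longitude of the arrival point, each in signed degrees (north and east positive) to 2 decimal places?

20.08°, 69.88°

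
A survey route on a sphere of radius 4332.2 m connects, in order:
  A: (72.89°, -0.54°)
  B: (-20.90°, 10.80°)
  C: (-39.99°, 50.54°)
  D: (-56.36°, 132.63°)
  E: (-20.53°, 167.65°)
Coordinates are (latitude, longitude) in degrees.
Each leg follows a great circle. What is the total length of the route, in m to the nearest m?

17442 m

Leg A→B: central angle 1.6423 rad, distance 7114.9 m.
Leg B→C: central angle 0.6767 rad, distance 2931.7 m.
Leg C→D: central angle 0.9355 rad, distance 4052.6 m.
Leg D→E: central angle 0.7715 rad, distance 3342.5 m.
Total: 7114.9 + 2931.7 + 4052.6 + 3342.5 ≈ 17442 m.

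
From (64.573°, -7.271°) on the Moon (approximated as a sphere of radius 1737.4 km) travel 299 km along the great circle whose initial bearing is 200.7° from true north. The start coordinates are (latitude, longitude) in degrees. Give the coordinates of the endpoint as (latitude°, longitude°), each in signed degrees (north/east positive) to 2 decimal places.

55.19°, -13.36°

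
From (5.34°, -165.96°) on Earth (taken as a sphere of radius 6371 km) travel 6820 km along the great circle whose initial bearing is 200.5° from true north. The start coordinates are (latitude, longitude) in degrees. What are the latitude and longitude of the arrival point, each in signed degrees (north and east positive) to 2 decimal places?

-50.68°, 165.03°

Angular distance δ = d/R = 6820/6371 = 1.07048 rad; initial bearing θ = 3.4994 rad.
sin φ₂ = sin φ₁ cos δ + cos φ₁ sin δ cos θ = (0.0931)(0.4797) + (0.9957)(0.8774)(-0.9367) = -0.7737, so φ₂ = -50.68°.
Δλ = atan2(sin θ sin δ cos φ₁, cos δ − sin φ₁ sin φ₂) = atan2(-0.3059, 0.5517) = -29.010°.
λ₂ = -165.960° − 29.010° = -194.97° → 165.03° after wrapping to (−180°, 180°].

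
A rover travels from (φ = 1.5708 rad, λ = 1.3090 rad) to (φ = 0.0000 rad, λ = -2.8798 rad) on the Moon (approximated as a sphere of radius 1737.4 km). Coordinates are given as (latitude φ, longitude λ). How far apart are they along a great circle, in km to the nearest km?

With latitudes φ₁ = 90.000°, φ₂ = 0.000° and longitude difference Δλ = 119.999°:
Haversine: a = sin²(Δφ/2) + cos φ₁ cos φ₂ sin²(Δλ/2) = 0.5000 + (-0.0000)(1.0000)(0.7500) = 0.50000.
Central angle c = 2·arcsin(√a) = 1.57079 rad.
Distance = R·c = 1737.4 × 1.5708 ≈ 2729 km.

2729 km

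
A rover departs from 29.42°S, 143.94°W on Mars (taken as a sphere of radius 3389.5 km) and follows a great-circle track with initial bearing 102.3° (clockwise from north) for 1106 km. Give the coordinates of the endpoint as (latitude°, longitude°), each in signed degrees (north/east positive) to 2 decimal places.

Angular distance δ = d/R = 1106/3389.5 = 0.32630 rad; initial bearing θ = 1.7855 rad.
sin φ₂ = sin φ₁ cos δ + cos φ₁ sin δ cos θ = (-0.4912)(0.9472) + (0.8710)(0.3205)(-0.2130) = -0.5248, so φ₂ = -31.65°.
Δλ = atan2(sin θ sin δ cos φ₁, cos δ − sin φ₁ sin φ₂) = atan2(0.2728, 0.6895) = 21.587°.
λ₂ = -143.940° + 21.587° = -122.35°.

-31.65°, -122.35°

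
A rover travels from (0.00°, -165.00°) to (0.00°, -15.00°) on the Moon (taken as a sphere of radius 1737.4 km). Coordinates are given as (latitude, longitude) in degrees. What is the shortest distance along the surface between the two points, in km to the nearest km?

4549 km

With latitudes φ₁ = 0.000°, φ₂ = 0.000° and longitude difference Δλ = 150.000°:
cos c = sin φ₁ sin φ₂ + cos φ₁ cos φ₂ cos Δλ = (0.0000)(0.0000) + (1.0000)(1.0000)(-0.8660) = -0.86603,
so c = arccos(-0.86603) = 2.61799 rad.
Distance = R·c = 1737.4 × 2.6180 ≈ 4549 km.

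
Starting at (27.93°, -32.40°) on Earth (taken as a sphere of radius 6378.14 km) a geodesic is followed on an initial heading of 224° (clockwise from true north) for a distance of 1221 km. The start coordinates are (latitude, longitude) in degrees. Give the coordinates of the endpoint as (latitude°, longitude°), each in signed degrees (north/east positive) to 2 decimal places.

Angular distance δ = d/R = 1221/6378.14 = 0.19144 rad; initial bearing θ = 3.9095 rad.
sin φ₂ = sin φ₁ cos δ + cos φ₁ sin δ cos θ = (0.4684)(0.9817) + (0.8835)(0.1903)(-0.7193) = 0.3389, so φ₂ = 19.81°.
Δλ = atan2(sin θ sin δ cos φ₁, cos δ − sin φ₁ sin φ₂) = atan2(-0.1168, 0.8230) = -8.076°.
λ₂ = -32.400° − 8.076° = -40.48°.

19.81°, -40.48°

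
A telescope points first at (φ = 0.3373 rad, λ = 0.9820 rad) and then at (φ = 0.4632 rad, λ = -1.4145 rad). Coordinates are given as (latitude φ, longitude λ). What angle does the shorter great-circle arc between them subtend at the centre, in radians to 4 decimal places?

Let φ₁ = 0.3373 rad, φ₂ = 0.4632 rad, and Δλ = -2.3965 rad.
Haversine: a = sin²(Δφ/2) + cos φ₁ cos φ₂ sin²(Δλ/2) = 0.0040 + (0.9437)(0.8946)(0.8675) = 0.73633.
Central angle c = 2·arcsin(√a) = 2.06309 rad.
So the angular separation is 2.0631 rad.

2.0631 rad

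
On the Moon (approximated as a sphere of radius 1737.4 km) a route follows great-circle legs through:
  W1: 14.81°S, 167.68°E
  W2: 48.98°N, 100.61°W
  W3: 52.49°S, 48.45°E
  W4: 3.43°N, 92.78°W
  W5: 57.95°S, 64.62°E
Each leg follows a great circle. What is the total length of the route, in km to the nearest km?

15361 km

Leg W1→W2: central angle 1.7842 rad, distance 3099.9 km.
Leg W2→W3: central angle 2.7971 rad, distance 4859.7 km.
Leg W3→W4: central angle 2.1192 rad, distance 3681.9 km.
Leg W4→W5: central angle 2.1409 rad, distance 3719.6 km.
Total: 3099.9 + 4859.7 + 3681.9 + 3719.6 ≈ 15361 km.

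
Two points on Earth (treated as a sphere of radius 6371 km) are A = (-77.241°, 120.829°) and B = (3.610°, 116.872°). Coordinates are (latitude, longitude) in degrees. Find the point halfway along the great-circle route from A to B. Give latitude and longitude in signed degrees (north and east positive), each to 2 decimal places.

Central angle δ = 1.4116 rad. Interpolating on the sphere with fraction f = 0.5:
P = [sin((1−f)δ)·A + sin(fδ)·B] / sin δ = 0.6570·A + 0.6570·B in Cartesian coordinates,
giving P = (-0.3707, 0.7095, -0.5994), i.e. latitude -36.83°, longitude 117.59°.

-36.83°, 117.59°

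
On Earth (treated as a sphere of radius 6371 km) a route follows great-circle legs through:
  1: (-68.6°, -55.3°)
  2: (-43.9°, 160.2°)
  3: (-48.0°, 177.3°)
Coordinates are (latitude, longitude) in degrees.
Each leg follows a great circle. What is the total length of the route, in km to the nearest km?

8560 km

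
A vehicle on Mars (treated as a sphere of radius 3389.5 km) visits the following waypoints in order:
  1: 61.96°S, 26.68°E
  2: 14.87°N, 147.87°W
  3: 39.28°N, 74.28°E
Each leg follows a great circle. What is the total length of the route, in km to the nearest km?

Leg 1→2: central angle 2.3169 rad, distance 7853.2 km.
Leg 2→3: central angle 1.9738 rad, distance 6690.2 km.
Total: 7853.2 + 6690.2 ≈ 14543 km.

14543 km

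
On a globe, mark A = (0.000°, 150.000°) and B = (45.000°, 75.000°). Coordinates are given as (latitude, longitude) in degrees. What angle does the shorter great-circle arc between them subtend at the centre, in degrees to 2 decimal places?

Let φ₁ = 0.0000 rad, φ₂ = 0.7854 rad, and Δλ = -1.3090 rad.
cos c = sin φ₁ sin φ₂ + cos φ₁ cos φ₂ cos Δλ = (0.0000)(0.7071) + (1.0000)(0.7071)(0.2588) = 0.18301,
so c = arccos(0.18301) = 1.38675 rad.
So the angular separation is 79.45°.

79.45°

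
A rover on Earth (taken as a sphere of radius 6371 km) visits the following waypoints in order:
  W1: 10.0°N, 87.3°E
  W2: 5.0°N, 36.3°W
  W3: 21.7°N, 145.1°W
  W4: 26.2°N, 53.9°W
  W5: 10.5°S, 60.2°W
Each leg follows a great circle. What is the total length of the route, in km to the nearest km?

38486 km

Leg W1→W2: central angle 2.1268 rad, distance 13549.7 km.
Leg W2→W3: central angle 1.8401 rad, distance 11723.3 km.
Leg W3→W4: central angle 1.4245 rad, distance 9075.4 km.
Leg W4→W5: central angle 0.6494 rad, distance 4137.3 km.
Total: 13549.7 + 11723.3 + 9075.4 + 4137.3 ≈ 38486 km.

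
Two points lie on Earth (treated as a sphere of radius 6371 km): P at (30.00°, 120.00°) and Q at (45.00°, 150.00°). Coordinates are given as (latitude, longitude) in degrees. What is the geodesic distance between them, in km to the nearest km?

3101 km

In radians: φ₁ = 0.5236, φ₂ = 0.7854, Δλ = 30.000° = 0.5236 rad.
Haversine: a = sin²(Δφ/2) + cos φ₁ cos φ₂ sin²(Δλ/2) = 0.0170 + (0.8660)(0.7071)(0.0670) = 0.05806.
Central angle c = 2·arcsin(√a) = 0.48669 rad.
Distance = R·c = 6371 × 0.4867 ≈ 3101 km.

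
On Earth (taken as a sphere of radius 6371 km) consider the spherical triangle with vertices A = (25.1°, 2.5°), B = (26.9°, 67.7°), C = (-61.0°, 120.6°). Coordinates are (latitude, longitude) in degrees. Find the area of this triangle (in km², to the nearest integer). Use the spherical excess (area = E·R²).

55720074 km²

Side lengths (central angles): a = 1.7061, b = 2.1868, c = 1.0114 rad; semiperimeter s = 2.4522.
By l'Huilier's theorem, tan(E/4) = √[tan(s/2) tan((s−a)/2) tan((s−b)/2) tan((s−c)/2)], giving spherical excess E = 1.3728 rad.
Area = E·R² = 1.3728 × (6371)² ≈ 55720074 km².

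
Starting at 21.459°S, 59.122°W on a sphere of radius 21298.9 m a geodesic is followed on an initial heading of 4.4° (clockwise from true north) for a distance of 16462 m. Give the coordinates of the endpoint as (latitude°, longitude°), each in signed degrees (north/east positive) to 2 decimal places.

22.71°, -55.79°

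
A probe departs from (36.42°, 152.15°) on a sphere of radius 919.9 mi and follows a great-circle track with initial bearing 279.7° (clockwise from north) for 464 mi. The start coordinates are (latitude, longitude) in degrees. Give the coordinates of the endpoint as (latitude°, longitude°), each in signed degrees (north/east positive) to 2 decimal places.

Angular distance δ = d/R = 464/919.9 = 0.50440 rad; initial bearing θ = 4.8817 rad.
sin φ₂ = sin φ₁ cos δ + cos φ₁ sin δ cos θ = (0.5937)(0.8755) + (0.8047)(0.4833)(0.1685) = 0.5853, so φ₂ = 35.82°.
Δλ = atan2(sin θ sin δ cos φ₁, cos δ − sin φ₁ sin φ₂) = atan2(-0.3833, 0.5280) = -35.981°.
λ₂ = 152.150° − 35.981° = 116.17°.

35.82°, 116.17°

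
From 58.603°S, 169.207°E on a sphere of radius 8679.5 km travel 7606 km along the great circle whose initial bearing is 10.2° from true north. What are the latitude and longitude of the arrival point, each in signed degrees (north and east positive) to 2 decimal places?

-8.76°, 177.12°

Angular distance δ = d/R = 7606/8679.5 = 0.87632 rad; initial bearing θ = 0.1780 rad.
sin φ₂ = sin φ₁ cos δ + cos φ₁ sin δ cos θ = (-0.8536)(0.6400) + (0.5210)(0.7684)(0.9842) = -0.1523, so φ₂ = -8.76°.
Δλ = atan2(sin θ sin δ cos φ₁, cos δ − sin φ₁ sin φ₂) = atan2(0.0709, 0.5100) = 7.913°.
λ₂ = 169.207° + 7.913° = 177.12°.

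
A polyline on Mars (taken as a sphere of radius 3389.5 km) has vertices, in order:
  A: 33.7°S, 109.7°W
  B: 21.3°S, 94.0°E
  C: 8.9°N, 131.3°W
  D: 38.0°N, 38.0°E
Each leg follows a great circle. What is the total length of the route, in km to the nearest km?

Leg A→B: central angle 2.1039 rad, distance 7131.2 km.
Leg B→C: central angle 2.3513 rad, distance 7969.8 km.
Leg C→D: central angle 2.3047 rad, distance 7811.6 km.
Total: 7131.2 + 7969.8 + 7811.6 ≈ 22913 km.

22913 km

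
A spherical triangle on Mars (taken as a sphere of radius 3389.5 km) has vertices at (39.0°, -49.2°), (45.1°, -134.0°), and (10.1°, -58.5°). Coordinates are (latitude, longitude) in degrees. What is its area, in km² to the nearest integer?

3558861 km²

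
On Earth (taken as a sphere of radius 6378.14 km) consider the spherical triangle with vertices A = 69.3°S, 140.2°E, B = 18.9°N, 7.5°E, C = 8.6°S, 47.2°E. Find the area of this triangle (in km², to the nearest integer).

25487633 km²

Side lengths (central angles): a = 0.8348, b = 1.4489, c = 2.1292 rad; semiperimeter s = 2.2064.
By l'Huilier's theorem, tan(E/4) = √[tan(s/2) tan((s−a)/2) tan((s−b)/2) tan((s−c)/2)], giving spherical excess E = 0.6265 rad.
Area = E·R² = 0.6265 × (6378.14)² ≈ 25487633 km².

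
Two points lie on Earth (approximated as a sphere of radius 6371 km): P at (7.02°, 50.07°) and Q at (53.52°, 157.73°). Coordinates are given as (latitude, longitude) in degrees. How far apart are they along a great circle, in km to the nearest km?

10523 km

With latitudes φ₁ = 7.020°, φ₂ = 53.520° and longitude difference Δλ = 107.660°:
cos c = sin φ₁ sin φ₂ + cos φ₁ cos φ₂ cos Δλ = (0.1222)(0.8041) + (0.9925)(0.5945)(-0.3034) = -0.08074,
so c = arccos(-0.08074) = 1.65163 rad.
Distance = R·c = 6371 × 1.6516 ≈ 10523 km.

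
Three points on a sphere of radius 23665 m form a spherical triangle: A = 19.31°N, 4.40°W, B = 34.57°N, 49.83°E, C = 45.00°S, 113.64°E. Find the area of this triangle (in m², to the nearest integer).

Side lengths (central angles): a = 1.7155, b = 2.1502, c = 0.8739 rad; semiperimeter s = 2.3698.
By l'Huilier's theorem, tan(E/4) = √[tan(s/2) tan((s−a)/2) tan((s−b)/2) tan((s−c)/2)], giving spherical excess E = 1.1374 rad.
Area = E·R² = 1.1374 × (23665)² ≈ 637006914 m².

637006914 m²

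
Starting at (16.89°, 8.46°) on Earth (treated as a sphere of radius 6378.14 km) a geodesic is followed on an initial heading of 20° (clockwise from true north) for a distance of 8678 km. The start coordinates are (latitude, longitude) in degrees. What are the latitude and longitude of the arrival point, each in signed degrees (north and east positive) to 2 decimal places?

70.05°, 109.84°

Angular distance δ = d/R = 8678/6378.14 = 1.36058 rad; initial bearing θ = 0.3491 rad.
sin φ₂ = sin φ₁ cos δ + cos φ₁ sin δ cos θ = (0.2905)(0.2087) + (0.9569)(0.9780)(0.9397) = 0.9400, so φ₂ = 70.05°.
Δλ = atan2(sin θ sin δ cos φ₁, cos δ − sin φ₁ sin φ₂) = atan2(0.3201, -0.0644) = 101.382°.
λ₂ = 8.460° + 101.382° = 109.84°.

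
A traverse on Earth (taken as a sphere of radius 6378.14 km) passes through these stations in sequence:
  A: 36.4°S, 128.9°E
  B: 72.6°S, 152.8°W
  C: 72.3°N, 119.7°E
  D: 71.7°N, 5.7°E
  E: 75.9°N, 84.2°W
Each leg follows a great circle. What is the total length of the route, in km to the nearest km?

Leg A→B: central angle 0.9083 rad, distance 5793.4 km.
Leg B→C: central angle 2.7024 rad, distance 17236.4 km.
Leg C→D: central angle 0.5243 rad, distance 3344.3 km.
Leg D→E: central angle 0.4003 rad, distance 2553.0 km.
Total: 5793.4 + 17236.4 + 3344.3 + 2553.0 ≈ 28927 km.

28927 km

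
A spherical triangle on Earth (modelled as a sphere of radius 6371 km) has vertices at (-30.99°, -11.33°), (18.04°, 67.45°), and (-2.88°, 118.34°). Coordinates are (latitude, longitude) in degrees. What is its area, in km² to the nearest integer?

43107149 km²

Side lengths (central angles): a = 0.9478, b = 2.1184, c = 1.5716 rad; semiperimeter s = 2.3189.
By l'Huilier's theorem, tan(E/4) = √[tan(s/2) tan((s−a)/2) tan((s−b)/2) tan((s−c)/2)], giving spherical excess E = 1.0620 rad.
Area = E·R² = 1.0620 × (6371)² ≈ 43107149 km².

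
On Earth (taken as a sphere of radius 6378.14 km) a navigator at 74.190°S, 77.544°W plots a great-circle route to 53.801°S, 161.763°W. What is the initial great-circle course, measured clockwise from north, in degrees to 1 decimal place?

254.5°

With φ₁ = -1.2949, φ₂ = -0.9390, Δλ = -1.4699 rad, the forward-azimuth formula gives
θ = atan2( sin Δλ cos φ₂ , cos φ₁ sin φ₂ − sin φ₁ cos φ₂ cos Δλ ) = atan2(-0.5876, -0.1626) = -105.47°.
Adding 360° brings this into [0°, 360°): 254.5°.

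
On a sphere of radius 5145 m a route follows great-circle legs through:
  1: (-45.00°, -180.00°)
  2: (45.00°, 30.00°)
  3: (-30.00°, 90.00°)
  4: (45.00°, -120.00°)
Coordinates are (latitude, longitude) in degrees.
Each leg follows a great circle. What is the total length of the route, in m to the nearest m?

Leg 1→2: central angle 2.7735 rad, distance 14269.6 m.
Leg 2→3: central angle 1.6182 rad, distance 8325.5 m.
Leg 3→4: central angle 2.6549 rad, distance 13659.4 m.
Total: 14269.6 + 8325.5 + 13659.4 ≈ 36255 m.

36255 m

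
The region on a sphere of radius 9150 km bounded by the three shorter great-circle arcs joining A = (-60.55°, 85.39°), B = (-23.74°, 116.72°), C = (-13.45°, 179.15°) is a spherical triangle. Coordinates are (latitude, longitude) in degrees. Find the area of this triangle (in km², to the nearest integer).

37511872 km²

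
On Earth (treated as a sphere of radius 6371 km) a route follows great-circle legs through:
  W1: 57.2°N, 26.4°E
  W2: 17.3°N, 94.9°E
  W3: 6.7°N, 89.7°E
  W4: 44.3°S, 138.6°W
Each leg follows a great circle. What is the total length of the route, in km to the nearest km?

22166 km

Leg W1→W2: central angle 1.1157 rad, distance 7108.3 km.
Leg W2→W3: central angle 0.2051 rad, distance 1306.9 km.
Leg W3→W4: central angle 2.1584 rad, distance 13750.9 km.
Total: 7108.3 + 1306.9 + 13750.9 ≈ 22166 km.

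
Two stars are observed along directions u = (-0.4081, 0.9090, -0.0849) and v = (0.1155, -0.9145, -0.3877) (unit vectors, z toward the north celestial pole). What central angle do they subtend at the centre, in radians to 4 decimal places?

u·v = -0.8455; |u| = 1.0000, |v| = 1.0000.
cos θ = (u·v)/(|u||v|) = -0.8455, so θ = 2.5783 rad.

2.5783 rad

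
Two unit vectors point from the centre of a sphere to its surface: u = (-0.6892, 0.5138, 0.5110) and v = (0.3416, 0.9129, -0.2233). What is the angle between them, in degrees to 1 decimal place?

83.1°

u·v = 0.1195; |u| = 1.0001, |v| = 1.0000.
cos θ = (u·v)/(|u||v|) = 0.1195, so θ = 83.1°.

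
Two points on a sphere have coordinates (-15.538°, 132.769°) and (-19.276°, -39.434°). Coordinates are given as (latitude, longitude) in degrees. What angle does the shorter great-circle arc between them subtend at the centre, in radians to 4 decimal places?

In radians: φ₁ = -0.2712, φ₂ = -0.3364, Δλ = -172.203° = -3.0055 rad.
Haversine: a = sin²(Δφ/2) + cos φ₁ cos φ₂ sin²(Δλ/2) = 0.0011 + (0.9635)(0.9439)(0.9954) = 0.90630.
Central angle c = 2·arcsin(√a) = 2.51940 rad.
So the angular separation is 2.5194 rad.

2.5194 rad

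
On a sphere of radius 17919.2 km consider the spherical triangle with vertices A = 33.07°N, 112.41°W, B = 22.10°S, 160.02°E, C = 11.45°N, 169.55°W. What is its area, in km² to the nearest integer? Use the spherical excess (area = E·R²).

Side lengths (central angles): a = 0.7837, b = 0.9837, c = 1.7440 rad; semiperimeter s = 1.7557.
By l'Huilier's theorem, tan(E/4) = √[tan(s/2) tan((s−a)/2) tan((s−b)/2) tan((s−c)/2)], giving spherical excess E = 0.1553 rad.
Area = E·R² = 0.1553 × (17919.2)² ≈ 49860022 km².

49860022 km²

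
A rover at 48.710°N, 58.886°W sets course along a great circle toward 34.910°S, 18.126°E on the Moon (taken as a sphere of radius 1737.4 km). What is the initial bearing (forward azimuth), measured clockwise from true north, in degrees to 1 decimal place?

122.9°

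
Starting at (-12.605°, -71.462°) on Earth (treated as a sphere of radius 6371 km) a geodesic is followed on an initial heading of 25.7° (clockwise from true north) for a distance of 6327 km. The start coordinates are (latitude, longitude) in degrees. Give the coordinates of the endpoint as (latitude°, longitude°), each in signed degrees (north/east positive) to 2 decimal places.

Angular distance δ = d/R = 6327/6371 = 0.99309 rad; initial bearing θ = 0.4485 rad.
sin φ₂ = sin φ₁ cos δ + cos φ₁ sin δ cos θ = (-0.2182)(0.5461) + (0.9759)(0.8377)(0.9011) = 0.6175, so φ₂ = 38.13°.
Δλ = atan2(sin θ sin δ cos φ₁, cos δ − sin φ₁ sin φ₂) = atan2(0.3545, 0.6809) = 27.507°.
λ₂ = -71.462° + 27.507° = -43.96°.

38.13°, -43.96°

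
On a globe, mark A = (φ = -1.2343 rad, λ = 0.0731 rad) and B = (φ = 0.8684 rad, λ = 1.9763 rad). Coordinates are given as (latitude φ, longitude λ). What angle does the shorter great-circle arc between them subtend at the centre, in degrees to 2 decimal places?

Let φ₁ = -1.2343 rad, φ₂ = 0.8684 rad, and Δλ = 1.9032 rad.
Haversine: a = sin²(Δφ/2) + cos φ₁ cos φ₂ sin²(Δλ/2) = 0.7536 + (0.3302)(0.6460)(0.6632) = 0.89505.
Central angle c = 2·arcsin(√a) = 2.48176 rad.
So the angular separation is 142.19°.

142.19°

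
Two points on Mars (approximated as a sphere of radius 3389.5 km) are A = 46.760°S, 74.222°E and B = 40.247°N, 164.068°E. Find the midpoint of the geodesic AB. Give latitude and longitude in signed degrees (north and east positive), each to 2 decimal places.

Central angle δ = 2.0592 rad. Interpolating on the sphere with fraction f = 0.5:
P = [sin((1−f)δ)·A + sin(fδ)·B] / sin δ = 0.9706·A + 0.9706·B in Cartesian coordinates,
giving P = (-0.5316, 0.8432, -0.0800), i.e. latitude -4.59°, longitude 122.23°.

-4.59°, 122.23°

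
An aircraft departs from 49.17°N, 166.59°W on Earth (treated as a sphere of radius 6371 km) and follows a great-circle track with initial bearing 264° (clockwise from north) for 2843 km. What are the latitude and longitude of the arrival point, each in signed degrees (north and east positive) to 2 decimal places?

40.77°, 158.89°

Angular distance δ = d/R = 2843/6371 = 0.44624 rad; initial bearing θ = 4.6077 rad.
sin φ₂ = sin φ₁ cos δ + cos φ₁ sin δ cos θ = (0.7567)(0.9021) + (0.6538)(0.4316)(-0.1045) = 0.6531, so φ₂ = 40.77°.
Δλ = atan2(sin θ sin δ cos φ₁, cos δ − sin φ₁ sin φ₂) = atan2(-0.2806, 0.4079) = -34.525°.
λ₂ = -166.590° − 34.525° = -201.11° → 158.89° after wrapping to (−180°, 180°].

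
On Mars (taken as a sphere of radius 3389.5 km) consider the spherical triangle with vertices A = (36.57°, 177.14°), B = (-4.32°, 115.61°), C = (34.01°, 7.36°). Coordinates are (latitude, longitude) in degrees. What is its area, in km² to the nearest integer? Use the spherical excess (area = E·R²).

Side lengths (central angles): a = 1.8765, b = 1.8986, c = 1.2272 rad; semiperimeter s = 2.5011.
By l'Huilier's theorem, tan(E/4) = √[tan(s/2) tan((s−a)/2) tan((s−b)/2) tan((s−c)/2)], giving spherical excess E = 1.7676 rad.
Area = E·R² = 1.7676 × (3389.5)² ≈ 20307553 km².

20307553 km²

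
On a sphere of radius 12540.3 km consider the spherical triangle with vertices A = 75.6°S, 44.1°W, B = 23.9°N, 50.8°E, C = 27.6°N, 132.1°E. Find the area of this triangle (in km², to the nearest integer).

Side lengths (central angles): a = 1.2553, b = 2.3032, c = 1.9953 rad; semiperimeter s = 2.7769.
By l'Huilier's theorem, tan(E/4) = √[tan(s/2) tan((s−a)/2) tan((s−b)/2) tan((s−c)/2)], giving spherical excess E = 2.4869 rad.
Area = E·R² = 2.4869 × (12540.3)² ≈ 391090471 km².

391090471 km²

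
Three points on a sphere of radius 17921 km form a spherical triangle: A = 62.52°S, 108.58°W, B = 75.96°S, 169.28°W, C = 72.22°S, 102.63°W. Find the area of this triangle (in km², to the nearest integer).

Side lengths (central angles): a = 0.3073, b = 0.1737, c = 0.4142 rad; semiperimeter s = 0.4476.
By l'Huilier's theorem, tan(E/4) = √[tan(s/2) tan((s−a)/2) tan((s−b)/2) tan((s−c)/2)], giving spherical excess E = 0.0243 rad.
Area = E·R² = 0.0243 × (17921)² ≈ 7798915 km².

7798915 km²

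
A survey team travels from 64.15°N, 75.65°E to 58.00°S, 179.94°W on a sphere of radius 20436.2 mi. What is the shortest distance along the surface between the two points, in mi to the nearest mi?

51773 mi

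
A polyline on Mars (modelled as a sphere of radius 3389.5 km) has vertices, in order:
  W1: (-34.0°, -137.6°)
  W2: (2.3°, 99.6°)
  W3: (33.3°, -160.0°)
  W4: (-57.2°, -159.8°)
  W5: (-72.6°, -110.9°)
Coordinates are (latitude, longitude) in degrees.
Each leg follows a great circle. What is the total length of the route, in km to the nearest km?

Leg W1→W2: central angle 2.0614 rad, distance 6987.2 km.
Leg W2→W3: central angle 1.6999 rad, distance 5761.7 km.
Leg W3→W4: central angle 1.5795 rad, distance 5353.8 km.
Leg W4→W5: central angle 0.4309 rad, distance 1460.5 km.
Total: 6987.2 + 5761.7 + 5353.8 + 1460.5 ≈ 19563 km.

19563 km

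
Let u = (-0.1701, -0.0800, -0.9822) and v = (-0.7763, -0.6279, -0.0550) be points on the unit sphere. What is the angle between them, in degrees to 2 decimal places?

76.33°

u·v = 0.2363; |u| = 1.0000, |v| = 1.0000.
cos θ = (u·v)/(|u||v|) = 0.2363, so θ = 76.33°.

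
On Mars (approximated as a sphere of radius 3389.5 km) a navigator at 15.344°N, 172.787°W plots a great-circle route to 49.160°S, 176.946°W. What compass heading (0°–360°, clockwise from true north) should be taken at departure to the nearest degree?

183°

Δλ = -4.159° = -0.0726 rad.
y = sin Δλ · cos φ₂ = (-0.0725)(0.6539) = -0.0474
x = cos φ₁ sin φ₂ − sin φ₁ cos φ₂ cos Δλ = (0.9644)(-0.7565) − (0.2646)(0.6539)(0.9974) = -0.9022
θ = atan2(y, x) = -176.99°; adding 360° gives 183°.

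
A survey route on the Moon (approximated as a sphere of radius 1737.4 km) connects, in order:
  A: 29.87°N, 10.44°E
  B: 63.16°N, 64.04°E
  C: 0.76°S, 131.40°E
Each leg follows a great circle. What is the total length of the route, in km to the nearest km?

Leg A→B: central angle 0.8275 rad, distance 1437.7 km.
Leg B→C: central angle 1.4081 rad, distance 2446.5 km.
Total: 1437.7 + 2446.5 ≈ 3884 km.

3884 km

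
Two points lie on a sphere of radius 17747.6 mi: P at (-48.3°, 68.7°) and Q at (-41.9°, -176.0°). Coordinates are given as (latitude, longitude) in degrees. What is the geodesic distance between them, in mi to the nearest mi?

22711 mi

Let φ₁ = -0.8430 rad, φ₂ = -0.7313 rad, and Δλ = 2.0124 rad.
cos c = sin φ₁ sin φ₂ + cos φ₁ cos φ₂ cos Δλ = (-0.7466)(-0.6678) + (0.6652)(0.7443)(-0.4274) = 0.28703,
so c = arccos(0.28703) = 1.27967 rad.
Distance = R·c = 17747.6 × 1.2797 ≈ 22711 mi.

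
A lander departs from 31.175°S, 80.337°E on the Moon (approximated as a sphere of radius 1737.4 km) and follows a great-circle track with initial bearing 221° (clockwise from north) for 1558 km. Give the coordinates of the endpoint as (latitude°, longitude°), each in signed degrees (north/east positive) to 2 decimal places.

-55.85°, 14.39°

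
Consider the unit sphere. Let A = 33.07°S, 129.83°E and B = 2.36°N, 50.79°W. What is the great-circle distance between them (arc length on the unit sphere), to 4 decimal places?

2.6055

Let φ₁ = -0.5772 rad, φ₂ = 0.0412 rad, and Δλ = 3.1308 rad.
cos c = sin φ₁ sin φ₂ + cos φ₁ cos φ₂ cos Δλ = (-0.5457)(0.0412) + (0.8380)(0.9992)(-0.9999) = -0.85971,
so c = arccos(-0.85971) = 2.60551 rad.
On the unit sphere the arc length equals the central angle: 2.6055.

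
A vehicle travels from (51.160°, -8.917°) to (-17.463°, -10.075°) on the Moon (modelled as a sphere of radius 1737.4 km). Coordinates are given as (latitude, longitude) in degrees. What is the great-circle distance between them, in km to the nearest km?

Let φ₁ = 0.8929 rad, φ₂ = -0.3048 rad, and Δλ = -0.0202 rad.
cos c = sin φ₁ sin φ₂ + cos φ₁ cos φ₂ cos Δλ = (0.7789)(-0.3001) + (0.6271)(0.9539)(0.9998) = 0.36438,
so c = arccos(0.36438) = 1.19783 rad.
Distance = R·c = 1737.4 × 1.1978 ≈ 2081 km.

2081 km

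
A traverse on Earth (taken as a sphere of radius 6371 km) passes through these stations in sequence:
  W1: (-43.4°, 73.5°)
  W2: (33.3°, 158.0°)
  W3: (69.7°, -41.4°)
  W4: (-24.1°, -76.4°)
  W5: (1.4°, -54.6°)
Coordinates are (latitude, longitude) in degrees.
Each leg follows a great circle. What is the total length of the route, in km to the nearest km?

Leg W1→W2: central angle 1.8955 rad, distance 12076.2 km.
Leg W2→W3: central angle 1.3270 rad, distance 8454.1 km.
Leg W3→W4: central angle 1.6947 rad, distance 10796.7 km.
Leg W4→W5: central angle 0.5784 rad, distance 3685.2 km.
Total: 12076.2 + 8454.1 + 10796.7 + 3685.2 ≈ 35012 km.

35012 km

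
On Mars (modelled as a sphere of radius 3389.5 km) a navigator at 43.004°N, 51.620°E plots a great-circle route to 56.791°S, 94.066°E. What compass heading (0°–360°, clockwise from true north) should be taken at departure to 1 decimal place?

With φ₁ = 0.7506, φ₂ = -0.9912, Δλ = 0.7408 rad, the forward-azimuth formula gives
θ = atan2( sin Δλ cos φ₂ , cos φ₁ sin φ₂ − sin φ₁ cos φ₂ cos Δλ ) = atan2(0.3696, -0.8875) = 157.39°.
So the initial bearing is 157.4°.

157.4°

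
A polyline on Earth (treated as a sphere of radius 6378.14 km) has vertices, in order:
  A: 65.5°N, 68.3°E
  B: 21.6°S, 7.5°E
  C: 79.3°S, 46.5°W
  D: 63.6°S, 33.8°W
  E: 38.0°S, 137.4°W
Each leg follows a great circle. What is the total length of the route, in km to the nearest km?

26605 km

Leg A→B: central angle 1.7182 rad, distance 10958.9 km.
Leg B→C: central angle 1.0892 rad, distance 6947.1 km.
Leg C→D: central angle 0.2814 rad, distance 1794.7 km.
Leg D→E: central angle 1.0826 rad, distance 6904.7 km.
Total: 10958.9 + 6947.1 + 1794.7 + 6904.7 ≈ 26605 km.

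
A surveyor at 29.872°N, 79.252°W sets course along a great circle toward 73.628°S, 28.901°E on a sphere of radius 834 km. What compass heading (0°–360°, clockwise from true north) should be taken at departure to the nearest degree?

161°

Δλ = 108.153° = 1.8876 rad.
y = sin Δλ · cos φ₂ = (0.9502)(0.2819) = 0.2678
x = cos φ₁ sin φ₂ − sin φ₁ cos φ₂ cos Δλ = (0.8671)(-0.9595) − (0.4981)(0.2819)(-0.3116) = -0.7882
θ = atan2(y, x) = 161.23°, so the bearing is 161°.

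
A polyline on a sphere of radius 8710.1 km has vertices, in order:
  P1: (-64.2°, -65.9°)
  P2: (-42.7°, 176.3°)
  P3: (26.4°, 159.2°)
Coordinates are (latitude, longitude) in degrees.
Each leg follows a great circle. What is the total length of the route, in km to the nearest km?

20279 km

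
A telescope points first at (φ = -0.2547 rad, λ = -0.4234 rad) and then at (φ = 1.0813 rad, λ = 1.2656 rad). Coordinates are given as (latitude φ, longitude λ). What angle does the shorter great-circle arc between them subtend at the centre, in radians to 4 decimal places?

1.8505 rad

Let φ₁ = -0.2547 rad, φ₂ = 1.0813 rad, and Δλ = 1.6890 rad.
Haversine: a = sin²(Δφ/2) + cos φ₁ cos φ₂ sin²(Δλ/2) = 0.3837 + (0.9677)(0.4702)(0.5590) = 0.63801.
Central angle c = 2·arcsin(√a) = 1.85045 rad.
So the angular separation is 1.8505 rad.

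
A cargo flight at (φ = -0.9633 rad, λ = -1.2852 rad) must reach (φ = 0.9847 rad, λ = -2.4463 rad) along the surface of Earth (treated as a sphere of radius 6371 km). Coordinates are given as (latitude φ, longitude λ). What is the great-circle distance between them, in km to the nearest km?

13781 km

With latitudes φ₁ = -55.193°, φ₂ = 56.419° and longitude difference Δλ = -66.526°:
cos c = sin φ₁ sin φ₂ + cos φ₁ cos φ₂ cos Δλ = (-0.8211)(0.8331) + (0.5708)(0.5531)(0.3983) = -0.55828,
so c = arccos(-0.55828) = 2.16311 rad.
Distance = R·c = 6371 × 2.1631 ≈ 13781 km.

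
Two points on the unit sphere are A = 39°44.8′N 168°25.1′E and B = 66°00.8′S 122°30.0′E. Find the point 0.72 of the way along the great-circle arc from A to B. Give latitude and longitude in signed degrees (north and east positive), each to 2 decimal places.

The central angle between A and B is δ = 1.9463 rad.
With f = 0.72, the slerp weights are sin((1−f)δ)/sin δ = 0.5572 and sin(fδ)/sin δ = 1.0595.
Weighted sum of the unit vectors: (0.5572)·(-0.7532,0.1544,0.6394) + (1.0595)·(-0.2184,0.3429,-0.9136) = (-0.6511, 0.4493, -0.6117).
Converting back: φ = atan2(z, √(x²+y²)) = -37.71°, λ = atan2(y, x) = 145.39°.

-37.71°, 145.39°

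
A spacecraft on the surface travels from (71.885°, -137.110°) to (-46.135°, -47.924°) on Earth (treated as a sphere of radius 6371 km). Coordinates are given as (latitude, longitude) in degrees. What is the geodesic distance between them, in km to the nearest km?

In radians: φ₁ = 1.2546, φ₂ = -0.8052, Δλ = 89.186° = 1.5566 rad.
Haversine: a = sin²(Δφ/2) + cos φ₁ cos φ₂ sin²(Δλ/2) = 0.7349 + (0.3109)(0.6930)(0.4929) = 0.84109.
Central angle c = 2·arcsin(√a) = 2.32153 rad.
Distance = R·c = 6371 × 2.3215 ≈ 14790 km.

14790 km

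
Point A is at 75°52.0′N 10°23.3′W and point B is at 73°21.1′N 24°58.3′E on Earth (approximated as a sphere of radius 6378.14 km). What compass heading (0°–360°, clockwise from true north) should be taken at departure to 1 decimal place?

With φ₁ = 1.3241, φ₂ = 1.2802, Δλ = 0.6171 rad, the forward-azimuth formula gives
θ = atan2( sin Δλ cos φ₂ , cos φ₁ sin φ₂ − sin φ₁ cos φ₂ cos Δλ ) = atan2(0.1658, 0.0074) = 87.46°.
So the initial bearing is 87.5°.

87.5°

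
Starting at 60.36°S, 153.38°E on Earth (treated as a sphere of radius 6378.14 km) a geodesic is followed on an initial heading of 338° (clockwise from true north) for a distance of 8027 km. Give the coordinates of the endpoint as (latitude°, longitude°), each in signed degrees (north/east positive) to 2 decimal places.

9.75°, 132.17°

Angular distance δ = d/R = 8027/6378.14 = 1.25852 rad; initial bearing θ = 5.8992 rad.
sin φ₂ = sin φ₁ cos δ + cos φ₁ sin δ cos θ = (-0.8691)(0.3072) + (0.4945)(0.9516)(0.9272) = 0.1693, so φ₂ = 9.75°.
Δλ = atan2(sin θ sin δ cos φ₁, cos δ − sin φ₁ sin φ₂) = atan2(-0.1763, 0.4544) = -21.205°.
λ₂ = 153.380° − 21.205° = 132.17°.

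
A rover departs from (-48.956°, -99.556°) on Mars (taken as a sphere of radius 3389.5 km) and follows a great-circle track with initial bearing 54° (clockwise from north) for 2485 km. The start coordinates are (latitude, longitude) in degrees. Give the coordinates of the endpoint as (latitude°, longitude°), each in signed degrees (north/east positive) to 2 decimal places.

-17.59°, -64.95°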